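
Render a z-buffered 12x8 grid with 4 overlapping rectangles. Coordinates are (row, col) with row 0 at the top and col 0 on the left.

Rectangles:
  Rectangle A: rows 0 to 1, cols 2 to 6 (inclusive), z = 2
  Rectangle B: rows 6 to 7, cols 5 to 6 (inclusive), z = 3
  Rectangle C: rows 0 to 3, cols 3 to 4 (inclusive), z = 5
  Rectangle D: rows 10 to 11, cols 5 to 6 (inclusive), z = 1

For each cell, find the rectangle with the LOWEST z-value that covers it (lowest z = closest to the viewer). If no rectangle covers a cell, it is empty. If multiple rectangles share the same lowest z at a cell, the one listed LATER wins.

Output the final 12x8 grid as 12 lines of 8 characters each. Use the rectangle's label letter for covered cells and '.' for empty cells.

..AAAAA.
..AAAAA.
...CC...
...CC...
........
........
.....BB.
.....BB.
........
........
.....DD.
.....DD.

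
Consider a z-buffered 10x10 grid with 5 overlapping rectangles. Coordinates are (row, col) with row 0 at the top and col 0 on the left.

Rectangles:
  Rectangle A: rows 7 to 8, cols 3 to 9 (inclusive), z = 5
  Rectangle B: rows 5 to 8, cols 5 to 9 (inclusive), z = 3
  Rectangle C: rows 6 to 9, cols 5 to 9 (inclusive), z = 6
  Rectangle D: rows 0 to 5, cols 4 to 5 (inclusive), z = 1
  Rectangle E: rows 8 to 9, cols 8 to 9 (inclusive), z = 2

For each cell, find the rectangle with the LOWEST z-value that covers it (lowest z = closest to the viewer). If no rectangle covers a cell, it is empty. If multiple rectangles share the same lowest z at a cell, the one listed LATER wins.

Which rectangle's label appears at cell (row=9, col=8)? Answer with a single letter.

Check cell (9,8):
  A: rows 7-8 cols 3-9 -> outside (row miss)
  B: rows 5-8 cols 5-9 -> outside (row miss)
  C: rows 6-9 cols 5-9 z=6 -> covers; best now C (z=6)
  D: rows 0-5 cols 4-5 -> outside (row miss)
  E: rows 8-9 cols 8-9 z=2 -> covers; best now E (z=2)
Winner: E at z=2

Answer: E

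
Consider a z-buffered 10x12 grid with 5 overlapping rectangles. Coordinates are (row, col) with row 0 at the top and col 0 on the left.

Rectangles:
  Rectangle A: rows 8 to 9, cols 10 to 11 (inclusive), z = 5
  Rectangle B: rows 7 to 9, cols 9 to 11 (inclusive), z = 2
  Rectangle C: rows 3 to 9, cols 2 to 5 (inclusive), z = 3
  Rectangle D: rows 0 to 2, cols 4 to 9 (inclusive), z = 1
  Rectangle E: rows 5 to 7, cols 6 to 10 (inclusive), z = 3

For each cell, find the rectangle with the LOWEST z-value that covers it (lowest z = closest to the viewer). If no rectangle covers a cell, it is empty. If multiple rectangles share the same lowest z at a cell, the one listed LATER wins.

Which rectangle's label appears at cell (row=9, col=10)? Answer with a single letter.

Answer: B

Derivation:
Check cell (9,10):
  A: rows 8-9 cols 10-11 z=5 -> covers; best now A (z=5)
  B: rows 7-9 cols 9-11 z=2 -> covers; best now B (z=2)
  C: rows 3-9 cols 2-5 -> outside (col miss)
  D: rows 0-2 cols 4-9 -> outside (row miss)
  E: rows 5-7 cols 6-10 -> outside (row miss)
Winner: B at z=2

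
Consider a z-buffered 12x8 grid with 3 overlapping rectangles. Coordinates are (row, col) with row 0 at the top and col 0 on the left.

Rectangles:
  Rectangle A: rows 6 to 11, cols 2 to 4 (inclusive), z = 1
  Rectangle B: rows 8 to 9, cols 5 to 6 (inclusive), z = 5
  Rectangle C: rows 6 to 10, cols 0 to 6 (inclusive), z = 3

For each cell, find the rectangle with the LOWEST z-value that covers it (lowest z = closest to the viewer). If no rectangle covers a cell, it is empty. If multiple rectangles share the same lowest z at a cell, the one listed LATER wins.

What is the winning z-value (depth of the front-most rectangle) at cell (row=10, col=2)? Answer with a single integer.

Answer: 1

Derivation:
Check cell (10,2):
  A: rows 6-11 cols 2-4 z=1 -> covers; best now A (z=1)
  B: rows 8-9 cols 5-6 -> outside (row miss)
  C: rows 6-10 cols 0-6 z=3 -> covers; best now A (z=1)
Winner: A at z=1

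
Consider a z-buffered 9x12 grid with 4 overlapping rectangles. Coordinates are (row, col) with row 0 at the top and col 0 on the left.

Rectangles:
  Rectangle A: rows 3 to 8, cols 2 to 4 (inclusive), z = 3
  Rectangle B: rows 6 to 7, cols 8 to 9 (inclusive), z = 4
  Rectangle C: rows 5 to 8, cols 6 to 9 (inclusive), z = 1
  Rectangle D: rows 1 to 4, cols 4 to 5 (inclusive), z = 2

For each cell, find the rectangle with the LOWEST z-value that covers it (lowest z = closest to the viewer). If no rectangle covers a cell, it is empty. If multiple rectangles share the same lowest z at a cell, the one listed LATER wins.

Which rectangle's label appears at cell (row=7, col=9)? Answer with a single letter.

Check cell (7,9):
  A: rows 3-8 cols 2-4 -> outside (col miss)
  B: rows 6-7 cols 8-9 z=4 -> covers; best now B (z=4)
  C: rows 5-8 cols 6-9 z=1 -> covers; best now C (z=1)
  D: rows 1-4 cols 4-5 -> outside (row miss)
Winner: C at z=1

Answer: C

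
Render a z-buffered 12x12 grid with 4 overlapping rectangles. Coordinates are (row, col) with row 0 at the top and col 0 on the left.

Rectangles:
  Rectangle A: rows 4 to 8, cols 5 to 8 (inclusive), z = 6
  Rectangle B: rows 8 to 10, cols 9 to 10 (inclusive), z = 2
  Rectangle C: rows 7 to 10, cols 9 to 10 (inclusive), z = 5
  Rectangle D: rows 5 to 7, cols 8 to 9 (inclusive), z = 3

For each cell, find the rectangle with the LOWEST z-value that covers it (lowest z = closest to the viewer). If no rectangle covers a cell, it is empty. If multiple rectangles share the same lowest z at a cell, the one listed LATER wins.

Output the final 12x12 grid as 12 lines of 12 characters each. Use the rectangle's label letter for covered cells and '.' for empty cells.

............
............
............
............
.....AAAA...
.....AAADD..
.....AAADD..
.....AAADDC.
.....AAAABB.
.........BB.
.........BB.
............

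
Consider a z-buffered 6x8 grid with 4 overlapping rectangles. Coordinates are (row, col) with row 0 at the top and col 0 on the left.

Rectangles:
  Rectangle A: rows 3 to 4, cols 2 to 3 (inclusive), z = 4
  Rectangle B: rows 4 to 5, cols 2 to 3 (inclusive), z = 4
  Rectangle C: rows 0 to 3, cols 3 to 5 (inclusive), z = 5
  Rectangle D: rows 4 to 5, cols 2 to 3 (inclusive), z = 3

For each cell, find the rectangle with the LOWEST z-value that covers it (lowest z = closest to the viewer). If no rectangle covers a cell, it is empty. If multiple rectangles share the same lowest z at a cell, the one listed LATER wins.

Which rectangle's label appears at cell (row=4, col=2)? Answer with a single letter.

Answer: D

Derivation:
Check cell (4,2):
  A: rows 3-4 cols 2-3 z=4 -> covers; best now A (z=4)
  B: rows 4-5 cols 2-3 z=4 -> covers; best now B (z=4)
  C: rows 0-3 cols 3-5 -> outside (row miss)
  D: rows 4-5 cols 2-3 z=3 -> covers; best now D (z=3)
Winner: D at z=3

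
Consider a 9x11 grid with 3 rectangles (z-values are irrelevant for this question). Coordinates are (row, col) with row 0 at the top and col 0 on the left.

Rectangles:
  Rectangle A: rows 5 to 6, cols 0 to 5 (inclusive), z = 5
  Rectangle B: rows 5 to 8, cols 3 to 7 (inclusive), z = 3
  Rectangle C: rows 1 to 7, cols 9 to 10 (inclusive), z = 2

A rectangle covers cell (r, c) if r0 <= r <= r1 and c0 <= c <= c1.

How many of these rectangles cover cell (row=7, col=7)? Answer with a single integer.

Answer: 1

Derivation:
Check cell (7,7):
  A: rows 5-6 cols 0-5 -> outside (row miss)
  B: rows 5-8 cols 3-7 -> covers
  C: rows 1-7 cols 9-10 -> outside (col miss)
Count covering = 1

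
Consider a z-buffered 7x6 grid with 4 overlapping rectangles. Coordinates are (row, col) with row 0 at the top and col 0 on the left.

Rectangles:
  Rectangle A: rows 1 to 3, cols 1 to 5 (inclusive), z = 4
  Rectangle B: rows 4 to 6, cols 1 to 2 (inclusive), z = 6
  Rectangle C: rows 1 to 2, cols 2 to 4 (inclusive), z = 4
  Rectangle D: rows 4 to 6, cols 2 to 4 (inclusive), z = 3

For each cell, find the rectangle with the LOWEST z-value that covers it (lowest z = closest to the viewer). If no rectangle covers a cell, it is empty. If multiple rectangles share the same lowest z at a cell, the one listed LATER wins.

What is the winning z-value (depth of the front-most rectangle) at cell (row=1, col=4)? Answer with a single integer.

Answer: 4

Derivation:
Check cell (1,4):
  A: rows 1-3 cols 1-5 z=4 -> covers; best now A (z=4)
  B: rows 4-6 cols 1-2 -> outside (row miss)
  C: rows 1-2 cols 2-4 z=4 -> covers; best now C (z=4)
  D: rows 4-6 cols 2-4 -> outside (row miss)
Winner: C at z=4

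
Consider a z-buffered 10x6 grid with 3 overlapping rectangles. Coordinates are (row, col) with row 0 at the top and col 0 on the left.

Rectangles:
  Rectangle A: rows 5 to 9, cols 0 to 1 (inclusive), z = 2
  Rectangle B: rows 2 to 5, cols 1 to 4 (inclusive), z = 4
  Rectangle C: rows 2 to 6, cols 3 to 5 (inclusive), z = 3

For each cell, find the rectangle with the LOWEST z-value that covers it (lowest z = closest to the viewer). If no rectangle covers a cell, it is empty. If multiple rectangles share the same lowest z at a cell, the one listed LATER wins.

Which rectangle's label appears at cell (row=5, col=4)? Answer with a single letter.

Answer: C

Derivation:
Check cell (5,4):
  A: rows 5-9 cols 0-1 -> outside (col miss)
  B: rows 2-5 cols 1-4 z=4 -> covers; best now B (z=4)
  C: rows 2-6 cols 3-5 z=3 -> covers; best now C (z=3)
Winner: C at z=3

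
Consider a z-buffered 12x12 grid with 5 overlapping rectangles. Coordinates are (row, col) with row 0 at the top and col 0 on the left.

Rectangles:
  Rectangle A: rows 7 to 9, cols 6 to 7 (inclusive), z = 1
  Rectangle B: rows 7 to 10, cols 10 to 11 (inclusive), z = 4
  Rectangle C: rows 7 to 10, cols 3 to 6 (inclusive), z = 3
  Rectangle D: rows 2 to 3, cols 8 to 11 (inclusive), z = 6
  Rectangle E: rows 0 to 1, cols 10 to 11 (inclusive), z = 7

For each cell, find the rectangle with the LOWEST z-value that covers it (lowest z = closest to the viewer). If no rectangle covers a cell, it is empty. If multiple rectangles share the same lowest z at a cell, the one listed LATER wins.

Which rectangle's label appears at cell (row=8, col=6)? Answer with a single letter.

Answer: A

Derivation:
Check cell (8,6):
  A: rows 7-9 cols 6-7 z=1 -> covers; best now A (z=1)
  B: rows 7-10 cols 10-11 -> outside (col miss)
  C: rows 7-10 cols 3-6 z=3 -> covers; best now A (z=1)
  D: rows 2-3 cols 8-11 -> outside (row miss)
  E: rows 0-1 cols 10-11 -> outside (row miss)
Winner: A at z=1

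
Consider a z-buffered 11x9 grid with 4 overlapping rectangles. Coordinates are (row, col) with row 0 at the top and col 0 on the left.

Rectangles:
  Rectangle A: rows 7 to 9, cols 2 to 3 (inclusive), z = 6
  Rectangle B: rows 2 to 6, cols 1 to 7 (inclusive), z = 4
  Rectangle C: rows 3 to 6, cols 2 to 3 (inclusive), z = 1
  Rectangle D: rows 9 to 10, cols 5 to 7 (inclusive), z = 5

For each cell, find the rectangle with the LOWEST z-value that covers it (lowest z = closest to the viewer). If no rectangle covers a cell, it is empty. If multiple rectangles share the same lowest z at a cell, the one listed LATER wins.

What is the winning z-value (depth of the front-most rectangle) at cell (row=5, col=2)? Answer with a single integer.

Check cell (5,2):
  A: rows 7-9 cols 2-3 -> outside (row miss)
  B: rows 2-6 cols 1-7 z=4 -> covers; best now B (z=4)
  C: rows 3-6 cols 2-3 z=1 -> covers; best now C (z=1)
  D: rows 9-10 cols 5-7 -> outside (row miss)
Winner: C at z=1

Answer: 1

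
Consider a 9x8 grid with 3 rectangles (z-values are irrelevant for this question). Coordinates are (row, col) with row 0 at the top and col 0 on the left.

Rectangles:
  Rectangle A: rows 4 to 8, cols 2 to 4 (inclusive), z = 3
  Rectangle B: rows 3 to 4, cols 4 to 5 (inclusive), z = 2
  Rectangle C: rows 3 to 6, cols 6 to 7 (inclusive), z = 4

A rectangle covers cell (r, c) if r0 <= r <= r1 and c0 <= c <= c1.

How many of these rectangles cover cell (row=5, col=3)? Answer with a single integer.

Answer: 1

Derivation:
Check cell (5,3):
  A: rows 4-8 cols 2-4 -> covers
  B: rows 3-4 cols 4-5 -> outside (row miss)
  C: rows 3-6 cols 6-7 -> outside (col miss)
Count covering = 1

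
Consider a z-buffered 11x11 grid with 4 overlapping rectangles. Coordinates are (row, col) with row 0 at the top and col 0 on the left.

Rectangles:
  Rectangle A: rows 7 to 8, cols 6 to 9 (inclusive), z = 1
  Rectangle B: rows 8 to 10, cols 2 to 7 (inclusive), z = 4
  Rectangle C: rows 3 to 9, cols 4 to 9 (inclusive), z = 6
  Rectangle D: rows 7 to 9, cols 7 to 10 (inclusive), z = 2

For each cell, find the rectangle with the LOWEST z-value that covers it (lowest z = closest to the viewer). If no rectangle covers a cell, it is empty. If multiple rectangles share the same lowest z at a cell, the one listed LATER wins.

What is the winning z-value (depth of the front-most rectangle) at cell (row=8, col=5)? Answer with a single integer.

Check cell (8,5):
  A: rows 7-8 cols 6-9 -> outside (col miss)
  B: rows 8-10 cols 2-7 z=4 -> covers; best now B (z=4)
  C: rows 3-9 cols 4-9 z=6 -> covers; best now B (z=4)
  D: rows 7-9 cols 7-10 -> outside (col miss)
Winner: B at z=4

Answer: 4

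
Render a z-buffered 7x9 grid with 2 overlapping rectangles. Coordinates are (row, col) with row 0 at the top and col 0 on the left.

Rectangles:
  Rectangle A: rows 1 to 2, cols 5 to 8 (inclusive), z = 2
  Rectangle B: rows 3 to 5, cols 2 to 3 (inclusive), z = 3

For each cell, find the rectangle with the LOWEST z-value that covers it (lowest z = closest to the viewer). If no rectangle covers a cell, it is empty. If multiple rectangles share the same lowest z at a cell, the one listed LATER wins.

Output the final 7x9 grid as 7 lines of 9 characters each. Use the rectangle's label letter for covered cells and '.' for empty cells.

.........
.....AAAA
.....AAAA
..BB.....
..BB.....
..BB.....
.........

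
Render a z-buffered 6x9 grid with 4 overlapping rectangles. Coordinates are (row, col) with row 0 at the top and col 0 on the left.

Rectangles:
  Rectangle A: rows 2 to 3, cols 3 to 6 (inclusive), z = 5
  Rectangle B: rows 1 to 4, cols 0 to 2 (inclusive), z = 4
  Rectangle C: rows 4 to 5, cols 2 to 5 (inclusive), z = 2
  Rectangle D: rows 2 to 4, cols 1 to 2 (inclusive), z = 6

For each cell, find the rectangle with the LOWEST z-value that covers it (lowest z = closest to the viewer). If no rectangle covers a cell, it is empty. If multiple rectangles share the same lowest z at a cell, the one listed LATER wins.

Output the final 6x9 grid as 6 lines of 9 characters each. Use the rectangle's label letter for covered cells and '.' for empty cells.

.........
BBB......
BBBAAAA..
BBBAAAA..
BBCCCC...
..CCCC...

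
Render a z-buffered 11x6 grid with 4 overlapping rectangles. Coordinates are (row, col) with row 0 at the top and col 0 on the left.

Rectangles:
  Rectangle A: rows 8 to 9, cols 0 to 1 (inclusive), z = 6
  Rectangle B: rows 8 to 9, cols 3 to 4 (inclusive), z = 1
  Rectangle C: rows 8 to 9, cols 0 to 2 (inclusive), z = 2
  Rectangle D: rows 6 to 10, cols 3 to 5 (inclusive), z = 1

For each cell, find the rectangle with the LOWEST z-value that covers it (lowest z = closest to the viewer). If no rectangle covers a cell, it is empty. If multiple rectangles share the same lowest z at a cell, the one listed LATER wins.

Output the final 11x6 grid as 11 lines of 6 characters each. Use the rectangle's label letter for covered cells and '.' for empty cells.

......
......
......
......
......
......
...DDD
...DDD
CCCDDD
CCCDDD
...DDD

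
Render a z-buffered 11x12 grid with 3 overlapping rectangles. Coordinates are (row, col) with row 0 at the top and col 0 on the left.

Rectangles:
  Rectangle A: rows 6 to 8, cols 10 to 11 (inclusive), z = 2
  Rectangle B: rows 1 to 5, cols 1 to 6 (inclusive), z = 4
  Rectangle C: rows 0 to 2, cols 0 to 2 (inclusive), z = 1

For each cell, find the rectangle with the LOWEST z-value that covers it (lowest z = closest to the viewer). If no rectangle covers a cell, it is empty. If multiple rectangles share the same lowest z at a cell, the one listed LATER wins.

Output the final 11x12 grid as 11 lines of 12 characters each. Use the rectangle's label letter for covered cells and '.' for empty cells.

CCC.........
CCCBBBB.....
CCCBBBB.....
.BBBBBB.....
.BBBBBB.....
.BBBBBB.....
..........AA
..........AA
..........AA
............
............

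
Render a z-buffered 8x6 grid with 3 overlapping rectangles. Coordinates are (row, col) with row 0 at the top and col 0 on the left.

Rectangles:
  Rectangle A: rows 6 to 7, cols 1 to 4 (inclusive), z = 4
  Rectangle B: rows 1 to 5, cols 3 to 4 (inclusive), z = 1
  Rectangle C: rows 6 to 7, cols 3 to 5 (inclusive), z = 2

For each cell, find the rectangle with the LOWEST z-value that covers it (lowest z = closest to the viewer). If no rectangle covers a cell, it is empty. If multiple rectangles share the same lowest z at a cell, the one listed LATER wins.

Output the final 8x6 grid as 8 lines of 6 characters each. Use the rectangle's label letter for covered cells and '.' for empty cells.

......
...BB.
...BB.
...BB.
...BB.
...BB.
.AACCC
.AACCC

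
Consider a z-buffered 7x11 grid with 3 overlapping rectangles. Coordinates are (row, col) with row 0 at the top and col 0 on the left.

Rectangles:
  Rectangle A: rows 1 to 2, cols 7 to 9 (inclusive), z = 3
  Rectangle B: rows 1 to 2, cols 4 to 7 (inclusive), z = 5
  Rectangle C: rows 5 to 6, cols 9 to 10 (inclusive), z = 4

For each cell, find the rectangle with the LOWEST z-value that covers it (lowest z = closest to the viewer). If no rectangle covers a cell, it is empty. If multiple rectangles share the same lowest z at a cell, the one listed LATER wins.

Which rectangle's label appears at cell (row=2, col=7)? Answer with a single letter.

Answer: A

Derivation:
Check cell (2,7):
  A: rows 1-2 cols 7-9 z=3 -> covers; best now A (z=3)
  B: rows 1-2 cols 4-7 z=5 -> covers; best now A (z=3)
  C: rows 5-6 cols 9-10 -> outside (row miss)
Winner: A at z=3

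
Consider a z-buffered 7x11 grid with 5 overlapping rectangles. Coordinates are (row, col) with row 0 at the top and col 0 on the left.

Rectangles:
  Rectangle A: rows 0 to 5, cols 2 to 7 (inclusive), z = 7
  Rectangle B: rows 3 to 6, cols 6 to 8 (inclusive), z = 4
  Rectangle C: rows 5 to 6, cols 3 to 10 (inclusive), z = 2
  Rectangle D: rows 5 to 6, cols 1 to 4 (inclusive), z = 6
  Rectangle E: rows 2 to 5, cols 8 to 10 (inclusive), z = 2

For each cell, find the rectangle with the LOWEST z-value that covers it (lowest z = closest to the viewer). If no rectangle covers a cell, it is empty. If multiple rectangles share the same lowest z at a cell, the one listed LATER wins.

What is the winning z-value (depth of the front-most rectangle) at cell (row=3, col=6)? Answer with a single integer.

Check cell (3,6):
  A: rows 0-5 cols 2-7 z=7 -> covers; best now A (z=7)
  B: rows 3-6 cols 6-8 z=4 -> covers; best now B (z=4)
  C: rows 5-6 cols 3-10 -> outside (row miss)
  D: rows 5-6 cols 1-4 -> outside (row miss)
  E: rows 2-5 cols 8-10 -> outside (col miss)
Winner: B at z=4

Answer: 4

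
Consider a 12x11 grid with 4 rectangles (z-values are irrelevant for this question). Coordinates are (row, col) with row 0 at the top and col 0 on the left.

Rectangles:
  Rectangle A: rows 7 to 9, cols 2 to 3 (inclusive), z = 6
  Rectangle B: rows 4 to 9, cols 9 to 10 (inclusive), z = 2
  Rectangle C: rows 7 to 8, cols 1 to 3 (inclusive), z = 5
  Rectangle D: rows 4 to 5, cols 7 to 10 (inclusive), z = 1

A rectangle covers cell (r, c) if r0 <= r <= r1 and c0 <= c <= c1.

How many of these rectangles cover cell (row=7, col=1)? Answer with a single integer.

Check cell (7,1):
  A: rows 7-9 cols 2-3 -> outside (col miss)
  B: rows 4-9 cols 9-10 -> outside (col miss)
  C: rows 7-8 cols 1-3 -> covers
  D: rows 4-5 cols 7-10 -> outside (row miss)
Count covering = 1

Answer: 1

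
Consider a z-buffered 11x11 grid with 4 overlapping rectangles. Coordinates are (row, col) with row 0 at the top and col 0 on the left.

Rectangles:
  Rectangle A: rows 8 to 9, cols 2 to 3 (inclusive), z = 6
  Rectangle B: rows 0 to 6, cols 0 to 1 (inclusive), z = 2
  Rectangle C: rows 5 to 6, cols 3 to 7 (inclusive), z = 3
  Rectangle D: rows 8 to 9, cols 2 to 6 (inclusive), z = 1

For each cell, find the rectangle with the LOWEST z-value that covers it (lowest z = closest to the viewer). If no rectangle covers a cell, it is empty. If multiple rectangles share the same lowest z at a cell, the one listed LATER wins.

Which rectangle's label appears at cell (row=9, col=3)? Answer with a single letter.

Answer: D

Derivation:
Check cell (9,3):
  A: rows 8-9 cols 2-3 z=6 -> covers; best now A (z=6)
  B: rows 0-6 cols 0-1 -> outside (row miss)
  C: rows 5-6 cols 3-7 -> outside (row miss)
  D: rows 8-9 cols 2-6 z=1 -> covers; best now D (z=1)
Winner: D at z=1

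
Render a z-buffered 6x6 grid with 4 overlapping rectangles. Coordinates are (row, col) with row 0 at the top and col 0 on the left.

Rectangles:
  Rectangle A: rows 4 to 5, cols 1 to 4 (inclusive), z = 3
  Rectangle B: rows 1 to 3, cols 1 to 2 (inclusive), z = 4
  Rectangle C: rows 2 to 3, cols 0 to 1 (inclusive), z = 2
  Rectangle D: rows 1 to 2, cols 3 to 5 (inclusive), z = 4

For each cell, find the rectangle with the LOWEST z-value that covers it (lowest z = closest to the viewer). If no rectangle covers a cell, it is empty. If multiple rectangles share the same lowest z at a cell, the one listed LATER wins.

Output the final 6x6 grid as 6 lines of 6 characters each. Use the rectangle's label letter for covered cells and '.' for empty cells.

......
.BBDDD
CCBDDD
CCB...
.AAAA.
.AAAA.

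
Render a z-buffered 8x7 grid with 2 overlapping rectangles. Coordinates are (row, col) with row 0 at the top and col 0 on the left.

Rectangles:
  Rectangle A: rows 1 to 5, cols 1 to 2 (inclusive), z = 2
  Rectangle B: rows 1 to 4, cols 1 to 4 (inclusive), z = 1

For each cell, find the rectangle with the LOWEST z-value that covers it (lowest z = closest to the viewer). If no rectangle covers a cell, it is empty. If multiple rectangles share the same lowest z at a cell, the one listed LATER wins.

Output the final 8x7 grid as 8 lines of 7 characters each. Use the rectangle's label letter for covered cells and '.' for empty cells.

.......
.BBBB..
.BBBB..
.BBBB..
.BBBB..
.AA....
.......
.......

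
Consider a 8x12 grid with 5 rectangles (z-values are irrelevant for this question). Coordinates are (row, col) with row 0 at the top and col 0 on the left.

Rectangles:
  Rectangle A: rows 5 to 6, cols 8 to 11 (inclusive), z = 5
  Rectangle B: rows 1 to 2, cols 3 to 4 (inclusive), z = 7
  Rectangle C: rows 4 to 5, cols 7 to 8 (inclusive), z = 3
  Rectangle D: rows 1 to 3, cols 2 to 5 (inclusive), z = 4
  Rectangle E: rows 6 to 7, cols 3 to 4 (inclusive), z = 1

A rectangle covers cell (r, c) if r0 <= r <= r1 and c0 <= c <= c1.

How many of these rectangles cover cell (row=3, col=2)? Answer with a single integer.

Check cell (3,2):
  A: rows 5-6 cols 8-11 -> outside (row miss)
  B: rows 1-2 cols 3-4 -> outside (row miss)
  C: rows 4-5 cols 7-8 -> outside (row miss)
  D: rows 1-3 cols 2-5 -> covers
  E: rows 6-7 cols 3-4 -> outside (row miss)
Count covering = 1

Answer: 1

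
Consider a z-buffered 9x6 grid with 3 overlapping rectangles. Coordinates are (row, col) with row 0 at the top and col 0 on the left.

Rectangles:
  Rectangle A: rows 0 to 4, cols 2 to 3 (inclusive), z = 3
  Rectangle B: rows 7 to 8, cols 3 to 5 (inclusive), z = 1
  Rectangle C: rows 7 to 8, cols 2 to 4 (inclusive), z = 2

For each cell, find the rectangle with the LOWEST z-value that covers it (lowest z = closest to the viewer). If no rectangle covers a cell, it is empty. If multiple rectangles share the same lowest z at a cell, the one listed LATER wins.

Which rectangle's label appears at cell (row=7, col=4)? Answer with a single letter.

Answer: B

Derivation:
Check cell (7,4):
  A: rows 0-4 cols 2-3 -> outside (row miss)
  B: rows 7-8 cols 3-5 z=1 -> covers; best now B (z=1)
  C: rows 7-8 cols 2-4 z=2 -> covers; best now B (z=1)
Winner: B at z=1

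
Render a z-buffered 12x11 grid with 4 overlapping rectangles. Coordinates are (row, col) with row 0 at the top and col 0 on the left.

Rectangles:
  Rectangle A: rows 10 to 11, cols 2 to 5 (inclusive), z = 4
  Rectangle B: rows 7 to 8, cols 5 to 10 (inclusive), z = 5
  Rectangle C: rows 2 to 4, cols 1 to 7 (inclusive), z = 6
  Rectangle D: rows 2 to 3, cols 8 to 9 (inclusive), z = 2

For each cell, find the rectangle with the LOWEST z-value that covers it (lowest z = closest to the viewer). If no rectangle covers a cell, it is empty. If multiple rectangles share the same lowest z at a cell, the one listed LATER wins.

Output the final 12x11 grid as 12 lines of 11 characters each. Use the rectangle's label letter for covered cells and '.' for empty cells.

...........
...........
.CCCCCCCDD.
.CCCCCCCDD.
.CCCCCCC...
...........
...........
.....BBBBBB
.....BBBBBB
...........
..AAAA.....
..AAAA.....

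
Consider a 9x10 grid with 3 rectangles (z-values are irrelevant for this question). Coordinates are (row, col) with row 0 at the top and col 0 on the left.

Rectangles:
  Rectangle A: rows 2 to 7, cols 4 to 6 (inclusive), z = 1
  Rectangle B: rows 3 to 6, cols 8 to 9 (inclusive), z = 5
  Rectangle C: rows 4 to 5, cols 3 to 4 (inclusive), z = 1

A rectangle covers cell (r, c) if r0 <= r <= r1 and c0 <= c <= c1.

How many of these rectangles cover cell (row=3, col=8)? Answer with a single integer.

Check cell (3,8):
  A: rows 2-7 cols 4-6 -> outside (col miss)
  B: rows 3-6 cols 8-9 -> covers
  C: rows 4-5 cols 3-4 -> outside (row miss)
Count covering = 1

Answer: 1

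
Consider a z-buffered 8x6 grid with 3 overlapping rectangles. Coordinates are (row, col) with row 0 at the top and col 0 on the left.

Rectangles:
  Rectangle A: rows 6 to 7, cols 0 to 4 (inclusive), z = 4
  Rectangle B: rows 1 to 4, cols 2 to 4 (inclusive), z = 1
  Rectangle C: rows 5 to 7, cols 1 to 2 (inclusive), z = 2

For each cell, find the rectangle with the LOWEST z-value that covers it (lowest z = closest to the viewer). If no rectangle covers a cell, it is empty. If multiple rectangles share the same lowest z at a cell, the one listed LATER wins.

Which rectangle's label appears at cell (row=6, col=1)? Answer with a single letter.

Check cell (6,1):
  A: rows 6-7 cols 0-4 z=4 -> covers; best now A (z=4)
  B: rows 1-4 cols 2-4 -> outside (row miss)
  C: rows 5-7 cols 1-2 z=2 -> covers; best now C (z=2)
Winner: C at z=2

Answer: C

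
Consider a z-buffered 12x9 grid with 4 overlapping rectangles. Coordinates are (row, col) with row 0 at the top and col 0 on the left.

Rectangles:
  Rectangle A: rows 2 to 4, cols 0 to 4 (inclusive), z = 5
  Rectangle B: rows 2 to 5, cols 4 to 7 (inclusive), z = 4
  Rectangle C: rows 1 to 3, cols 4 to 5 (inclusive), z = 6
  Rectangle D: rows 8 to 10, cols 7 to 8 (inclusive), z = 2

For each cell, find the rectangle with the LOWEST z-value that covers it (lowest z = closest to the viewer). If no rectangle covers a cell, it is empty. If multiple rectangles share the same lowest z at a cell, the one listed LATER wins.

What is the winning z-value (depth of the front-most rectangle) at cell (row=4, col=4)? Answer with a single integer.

Check cell (4,4):
  A: rows 2-4 cols 0-4 z=5 -> covers; best now A (z=5)
  B: rows 2-5 cols 4-7 z=4 -> covers; best now B (z=4)
  C: rows 1-3 cols 4-5 -> outside (row miss)
  D: rows 8-10 cols 7-8 -> outside (row miss)
Winner: B at z=4

Answer: 4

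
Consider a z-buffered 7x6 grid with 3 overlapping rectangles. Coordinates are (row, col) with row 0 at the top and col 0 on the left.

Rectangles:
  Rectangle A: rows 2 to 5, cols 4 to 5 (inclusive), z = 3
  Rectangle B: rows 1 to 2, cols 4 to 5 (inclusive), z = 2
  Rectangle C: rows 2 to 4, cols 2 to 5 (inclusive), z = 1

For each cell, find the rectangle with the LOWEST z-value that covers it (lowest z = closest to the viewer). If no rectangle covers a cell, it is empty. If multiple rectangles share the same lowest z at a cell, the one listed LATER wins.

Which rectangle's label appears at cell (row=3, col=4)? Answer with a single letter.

Check cell (3,4):
  A: rows 2-5 cols 4-5 z=3 -> covers; best now A (z=3)
  B: rows 1-2 cols 4-5 -> outside (row miss)
  C: rows 2-4 cols 2-5 z=1 -> covers; best now C (z=1)
Winner: C at z=1

Answer: C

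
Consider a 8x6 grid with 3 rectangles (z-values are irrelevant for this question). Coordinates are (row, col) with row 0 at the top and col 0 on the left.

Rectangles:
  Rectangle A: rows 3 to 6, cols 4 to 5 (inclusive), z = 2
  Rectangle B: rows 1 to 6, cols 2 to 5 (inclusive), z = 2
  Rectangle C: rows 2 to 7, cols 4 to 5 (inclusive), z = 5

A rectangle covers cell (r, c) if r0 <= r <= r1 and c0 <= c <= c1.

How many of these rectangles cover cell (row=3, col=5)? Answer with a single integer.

Check cell (3,5):
  A: rows 3-6 cols 4-5 -> covers
  B: rows 1-6 cols 2-5 -> covers
  C: rows 2-7 cols 4-5 -> covers
Count covering = 3

Answer: 3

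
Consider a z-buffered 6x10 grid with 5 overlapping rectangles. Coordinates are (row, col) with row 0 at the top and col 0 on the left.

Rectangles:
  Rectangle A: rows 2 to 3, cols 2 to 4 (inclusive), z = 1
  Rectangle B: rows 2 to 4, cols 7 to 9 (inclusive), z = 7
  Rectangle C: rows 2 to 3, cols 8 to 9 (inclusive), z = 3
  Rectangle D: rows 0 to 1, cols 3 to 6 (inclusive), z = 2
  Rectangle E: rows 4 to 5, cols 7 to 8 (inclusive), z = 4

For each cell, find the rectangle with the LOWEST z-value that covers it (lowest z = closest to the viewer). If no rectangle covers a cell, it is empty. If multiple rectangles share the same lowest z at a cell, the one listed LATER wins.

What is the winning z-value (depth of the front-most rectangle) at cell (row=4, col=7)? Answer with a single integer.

Check cell (4,7):
  A: rows 2-3 cols 2-4 -> outside (row miss)
  B: rows 2-4 cols 7-9 z=7 -> covers; best now B (z=7)
  C: rows 2-3 cols 8-9 -> outside (row miss)
  D: rows 0-1 cols 3-6 -> outside (row miss)
  E: rows 4-5 cols 7-8 z=4 -> covers; best now E (z=4)
Winner: E at z=4

Answer: 4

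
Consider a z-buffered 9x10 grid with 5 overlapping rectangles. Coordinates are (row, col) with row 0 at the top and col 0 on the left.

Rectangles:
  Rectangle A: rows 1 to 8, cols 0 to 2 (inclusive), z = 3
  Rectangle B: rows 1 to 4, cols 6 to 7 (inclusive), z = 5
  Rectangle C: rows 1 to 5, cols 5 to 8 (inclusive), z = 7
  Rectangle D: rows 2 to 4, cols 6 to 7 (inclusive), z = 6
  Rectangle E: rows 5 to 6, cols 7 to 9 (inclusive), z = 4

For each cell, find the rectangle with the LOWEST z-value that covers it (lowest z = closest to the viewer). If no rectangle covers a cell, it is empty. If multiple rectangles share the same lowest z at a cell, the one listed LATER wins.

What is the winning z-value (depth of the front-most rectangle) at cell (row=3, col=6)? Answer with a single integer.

Answer: 5

Derivation:
Check cell (3,6):
  A: rows 1-8 cols 0-2 -> outside (col miss)
  B: rows 1-4 cols 6-7 z=5 -> covers; best now B (z=5)
  C: rows 1-5 cols 5-8 z=7 -> covers; best now B (z=5)
  D: rows 2-4 cols 6-7 z=6 -> covers; best now B (z=5)
  E: rows 5-6 cols 7-9 -> outside (row miss)
Winner: B at z=5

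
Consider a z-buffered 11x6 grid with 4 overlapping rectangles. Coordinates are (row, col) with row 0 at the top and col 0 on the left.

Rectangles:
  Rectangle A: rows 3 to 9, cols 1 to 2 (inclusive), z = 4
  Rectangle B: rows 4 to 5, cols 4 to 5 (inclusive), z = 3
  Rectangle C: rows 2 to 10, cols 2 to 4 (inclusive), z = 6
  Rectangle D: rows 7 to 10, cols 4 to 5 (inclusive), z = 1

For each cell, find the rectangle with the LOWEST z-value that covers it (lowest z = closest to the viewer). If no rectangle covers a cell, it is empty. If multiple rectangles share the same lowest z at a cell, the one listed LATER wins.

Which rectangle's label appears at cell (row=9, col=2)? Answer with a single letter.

Check cell (9,2):
  A: rows 3-9 cols 1-2 z=4 -> covers; best now A (z=4)
  B: rows 4-5 cols 4-5 -> outside (row miss)
  C: rows 2-10 cols 2-4 z=6 -> covers; best now A (z=4)
  D: rows 7-10 cols 4-5 -> outside (col miss)
Winner: A at z=4

Answer: A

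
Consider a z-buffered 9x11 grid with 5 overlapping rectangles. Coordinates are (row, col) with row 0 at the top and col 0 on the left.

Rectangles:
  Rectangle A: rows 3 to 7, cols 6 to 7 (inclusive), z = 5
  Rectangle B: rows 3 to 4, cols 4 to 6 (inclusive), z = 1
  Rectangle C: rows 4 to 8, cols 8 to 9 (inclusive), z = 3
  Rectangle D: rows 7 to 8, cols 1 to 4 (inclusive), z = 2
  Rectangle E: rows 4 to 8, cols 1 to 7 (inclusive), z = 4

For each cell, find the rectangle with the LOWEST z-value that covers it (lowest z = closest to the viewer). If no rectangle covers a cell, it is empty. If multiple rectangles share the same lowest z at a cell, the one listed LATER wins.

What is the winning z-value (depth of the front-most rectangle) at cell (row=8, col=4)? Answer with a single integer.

Answer: 2

Derivation:
Check cell (8,4):
  A: rows 3-7 cols 6-7 -> outside (row miss)
  B: rows 3-4 cols 4-6 -> outside (row miss)
  C: rows 4-8 cols 8-9 -> outside (col miss)
  D: rows 7-8 cols 1-4 z=2 -> covers; best now D (z=2)
  E: rows 4-8 cols 1-7 z=4 -> covers; best now D (z=2)
Winner: D at z=2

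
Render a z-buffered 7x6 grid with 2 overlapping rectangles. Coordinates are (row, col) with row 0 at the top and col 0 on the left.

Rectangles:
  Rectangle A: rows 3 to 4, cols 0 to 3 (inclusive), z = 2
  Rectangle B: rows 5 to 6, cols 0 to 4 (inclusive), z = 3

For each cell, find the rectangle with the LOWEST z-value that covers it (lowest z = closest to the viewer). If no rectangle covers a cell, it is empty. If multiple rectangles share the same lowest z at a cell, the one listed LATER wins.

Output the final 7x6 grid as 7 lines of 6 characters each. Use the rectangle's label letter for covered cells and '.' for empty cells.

......
......
......
AAAA..
AAAA..
BBBBB.
BBBBB.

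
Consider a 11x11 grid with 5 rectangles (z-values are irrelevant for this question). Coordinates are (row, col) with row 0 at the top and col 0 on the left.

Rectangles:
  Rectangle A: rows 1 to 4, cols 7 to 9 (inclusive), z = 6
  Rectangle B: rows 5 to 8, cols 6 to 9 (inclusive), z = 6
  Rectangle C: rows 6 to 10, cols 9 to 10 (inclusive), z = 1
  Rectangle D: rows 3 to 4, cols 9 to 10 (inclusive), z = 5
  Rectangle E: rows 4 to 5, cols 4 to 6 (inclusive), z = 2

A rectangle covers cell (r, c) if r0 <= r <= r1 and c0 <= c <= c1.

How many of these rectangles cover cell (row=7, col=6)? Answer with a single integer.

Check cell (7,6):
  A: rows 1-4 cols 7-9 -> outside (row miss)
  B: rows 5-8 cols 6-9 -> covers
  C: rows 6-10 cols 9-10 -> outside (col miss)
  D: rows 3-4 cols 9-10 -> outside (row miss)
  E: rows 4-5 cols 4-6 -> outside (row miss)
Count covering = 1

Answer: 1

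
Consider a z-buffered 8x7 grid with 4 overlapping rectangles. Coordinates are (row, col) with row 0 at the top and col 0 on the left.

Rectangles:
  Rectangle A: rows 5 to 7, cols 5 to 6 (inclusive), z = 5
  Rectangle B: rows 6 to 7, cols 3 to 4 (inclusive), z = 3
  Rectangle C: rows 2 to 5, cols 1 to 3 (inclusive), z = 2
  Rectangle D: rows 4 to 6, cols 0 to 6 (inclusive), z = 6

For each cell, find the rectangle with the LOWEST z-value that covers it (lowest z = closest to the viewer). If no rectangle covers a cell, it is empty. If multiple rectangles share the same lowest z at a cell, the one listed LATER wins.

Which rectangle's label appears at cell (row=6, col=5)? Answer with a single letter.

Answer: A

Derivation:
Check cell (6,5):
  A: rows 5-7 cols 5-6 z=5 -> covers; best now A (z=5)
  B: rows 6-7 cols 3-4 -> outside (col miss)
  C: rows 2-5 cols 1-3 -> outside (row miss)
  D: rows 4-6 cols 0-6 z=6 -> covers; best now A (z=5)
Winner: A at z=5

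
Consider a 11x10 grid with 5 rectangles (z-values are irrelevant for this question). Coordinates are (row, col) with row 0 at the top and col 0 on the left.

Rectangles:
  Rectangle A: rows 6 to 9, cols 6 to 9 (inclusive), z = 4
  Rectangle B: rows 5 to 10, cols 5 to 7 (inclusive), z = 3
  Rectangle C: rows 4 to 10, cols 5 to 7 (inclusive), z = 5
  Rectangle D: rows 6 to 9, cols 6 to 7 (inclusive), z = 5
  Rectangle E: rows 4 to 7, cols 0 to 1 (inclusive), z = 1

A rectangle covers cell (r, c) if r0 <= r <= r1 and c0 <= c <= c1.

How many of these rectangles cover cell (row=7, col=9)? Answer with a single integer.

Answer: 1

Derivation:
Check cell (7,9):
  A: rows 6-9 cols 6-9 -> covers
  B: rows 5-10 cols 5-7 -> outside (col miss)
  C: rows 4-10 cols 5-7 -> outside (col miss)
  D: rows 6-9 cols 6-7 -> outside (col miss)
  E: rows 4-7 cols 0-1 -> outside (col miss)
Count covering = 1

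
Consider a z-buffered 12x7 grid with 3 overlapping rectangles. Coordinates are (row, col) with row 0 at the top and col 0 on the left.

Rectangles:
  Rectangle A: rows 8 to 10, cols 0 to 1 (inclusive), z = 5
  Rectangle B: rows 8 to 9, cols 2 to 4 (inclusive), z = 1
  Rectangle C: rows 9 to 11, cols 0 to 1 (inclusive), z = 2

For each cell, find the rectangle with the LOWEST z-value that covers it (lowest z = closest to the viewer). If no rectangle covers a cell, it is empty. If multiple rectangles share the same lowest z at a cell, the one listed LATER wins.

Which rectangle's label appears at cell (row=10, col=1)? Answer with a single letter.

Answer: C

Derivation:
Check cell (10,1):
  A: rows 8-10 cols 0-1 z=5 -> covers; best now A (z=5)
  B: rows 8-9 cols 2-4 -> outside (row miss)
  C: rows 9-11 cols 0-1 z=2 -> covers; best now C (z=2)
Winner: C at z=2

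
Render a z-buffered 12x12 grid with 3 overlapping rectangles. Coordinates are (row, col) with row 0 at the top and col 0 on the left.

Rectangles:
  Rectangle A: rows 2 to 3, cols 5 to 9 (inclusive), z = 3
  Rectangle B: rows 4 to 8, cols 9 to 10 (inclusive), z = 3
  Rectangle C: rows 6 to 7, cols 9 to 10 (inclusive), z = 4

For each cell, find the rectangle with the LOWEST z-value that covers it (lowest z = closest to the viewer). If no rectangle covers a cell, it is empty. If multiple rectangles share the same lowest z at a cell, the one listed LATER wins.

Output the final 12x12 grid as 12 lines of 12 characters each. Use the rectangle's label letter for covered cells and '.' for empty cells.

............
............
.....AAAAA..
.....AAAAA..
.........BB.
.........BB.
.........BB.
.........BB.
.........BB.
............
............
............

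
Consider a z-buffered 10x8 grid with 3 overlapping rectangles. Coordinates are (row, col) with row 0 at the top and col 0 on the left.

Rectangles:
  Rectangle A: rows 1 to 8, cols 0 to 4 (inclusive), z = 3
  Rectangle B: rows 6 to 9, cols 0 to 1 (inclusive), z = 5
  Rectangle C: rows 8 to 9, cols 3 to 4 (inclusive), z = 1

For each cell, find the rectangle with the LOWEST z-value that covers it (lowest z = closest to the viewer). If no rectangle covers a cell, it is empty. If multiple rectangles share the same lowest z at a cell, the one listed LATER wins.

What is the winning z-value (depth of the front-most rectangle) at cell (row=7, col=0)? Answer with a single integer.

Check cell (7,0):
  A: rows 1-8 cols 0-4 z=3 -> covers; best now A (z=3)
  B: rows 6-9 cols 0-1 z=5 -> covers; best now A (z=3)
  C: rows 8-9 cols 3-4 -> outside (row miss)
Winner: A at z=3

Answer: 3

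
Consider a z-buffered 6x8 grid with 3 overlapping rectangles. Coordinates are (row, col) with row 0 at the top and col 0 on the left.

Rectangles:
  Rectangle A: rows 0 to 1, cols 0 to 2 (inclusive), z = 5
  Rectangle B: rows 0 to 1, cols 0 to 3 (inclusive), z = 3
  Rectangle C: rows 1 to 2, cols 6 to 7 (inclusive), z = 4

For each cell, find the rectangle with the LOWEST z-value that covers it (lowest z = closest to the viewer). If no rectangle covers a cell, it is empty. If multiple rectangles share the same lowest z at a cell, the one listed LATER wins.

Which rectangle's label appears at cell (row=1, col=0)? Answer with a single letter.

Answer: B

Derivation:
Check cell (1,0):
  A: rows 0-1 cols 0-2 z=5 -> covers; best now A (z=5)
  B: rows 0-1 cols 0-3 z=3 -> covers; best now B (z=3)
  C: rows 1-2 cols 6-7 -> outside (col miss)
Winner: B at z=3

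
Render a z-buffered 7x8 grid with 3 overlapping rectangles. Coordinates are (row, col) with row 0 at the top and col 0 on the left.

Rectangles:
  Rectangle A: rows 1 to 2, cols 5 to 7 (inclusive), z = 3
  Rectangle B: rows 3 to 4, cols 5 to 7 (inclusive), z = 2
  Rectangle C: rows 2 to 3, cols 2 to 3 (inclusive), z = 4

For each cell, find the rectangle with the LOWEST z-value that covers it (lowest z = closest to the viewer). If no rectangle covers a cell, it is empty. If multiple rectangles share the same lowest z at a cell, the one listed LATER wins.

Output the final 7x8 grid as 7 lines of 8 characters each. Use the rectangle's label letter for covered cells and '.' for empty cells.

........
.....AAA
..CC.AAA
..CC.BBB
.....BBB
........
........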